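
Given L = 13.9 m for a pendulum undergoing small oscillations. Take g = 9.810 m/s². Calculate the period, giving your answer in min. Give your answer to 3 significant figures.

T is given directly by: T = 2π√(L/g).
L = 13.9 m; g = 9.810 m/s².
T = 7.479 s
7.479 s × (1 min / 60.00 s) = 0.1247 min

0.125 min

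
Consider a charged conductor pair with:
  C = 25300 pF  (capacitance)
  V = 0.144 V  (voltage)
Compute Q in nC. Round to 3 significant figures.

Rearranging C = Q/V for Q: Q = CV.
C = 25300 pF = 2.530×10^-8 F; V = 0.144 V.
Q = 3.643×10^-9 C
3.643×10^-9 C × (1 nC / 1.000×10^-9 C) = 3.643 nC

3.64 nC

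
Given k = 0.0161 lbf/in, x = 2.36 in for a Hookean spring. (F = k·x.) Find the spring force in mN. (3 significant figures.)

169 mN

From Hooke's law: F = kx.
k = 0.0161 lbf/in = 2.820 N/m; x = 2.36 in = 0.05994 m.
F = 0.1690 N  (the unit combination reduces to kg·m/s² = N)
0.1690 N × (1 mN / 0.001000 N) = 169.0 mN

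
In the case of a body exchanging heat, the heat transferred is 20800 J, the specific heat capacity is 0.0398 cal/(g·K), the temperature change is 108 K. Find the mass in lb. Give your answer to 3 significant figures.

2.55 lb

Solving Q = m·c·ΔT for m: m = Q/(c·ΔT).
Q = 20800 J; c = 0.0398 cal/(g·K) = 166.5 J/(kg·K); ΔT = 108 K.
m = 1.157 kg
1.157 kg × (1 lb / 0.4536 kg) = 2.550 lb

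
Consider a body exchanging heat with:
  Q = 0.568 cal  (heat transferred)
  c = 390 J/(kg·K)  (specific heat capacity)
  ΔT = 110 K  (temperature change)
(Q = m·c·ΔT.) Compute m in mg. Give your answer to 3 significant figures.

Rearranging Q = m·c·ΔT for m: m = Q/(c·ΔT).
Q = 0.568 cal = 2.377 J; c = 390 J/(kg·K); ΔT = 110 K.
m = 5.540×10^-5 kg
5.540×10^-5 kg × (1 mg / 1.000×10^-6 kg) = 55.40 mg

55.4 mg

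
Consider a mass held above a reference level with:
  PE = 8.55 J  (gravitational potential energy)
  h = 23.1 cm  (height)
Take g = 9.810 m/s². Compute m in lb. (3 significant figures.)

Rearranging: m = PE/(g·h).
PE = 8.55 J; h = 23.1 cm = 0.2310 m; g = 9.810 m/s².
m = 3.773 kg
3.773 kg × (1 lb / 0.4536 kg) = 8.318 lb

8.32 lb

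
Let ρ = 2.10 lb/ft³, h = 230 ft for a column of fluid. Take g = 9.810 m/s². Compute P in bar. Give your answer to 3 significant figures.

P is given directly by: P = ρgh.
ρ = 2.10 lb/ft³ = 33.64 kg/m³; h = 230 ft = 70.10 m; g = 9.810 m/s².
P = 23134 Pa
23134 Pa × (1 bar / 1.000×10^5 Pa) = 0.2313 bar

0.231 bar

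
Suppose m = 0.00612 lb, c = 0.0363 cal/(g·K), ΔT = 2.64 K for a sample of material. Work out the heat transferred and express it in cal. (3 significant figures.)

Q is given directly by: Q = mcΔT.
m = 0.00612 lb = 0.002776 kg; c = 0.0363 cal/(g·K) = 151.9 J/(kg·K); ΔT = 2.64 K.
Q = 1.113 J
1.113 J × (1 cal / 4.184 J) = 0.2660 cal

0.266 cal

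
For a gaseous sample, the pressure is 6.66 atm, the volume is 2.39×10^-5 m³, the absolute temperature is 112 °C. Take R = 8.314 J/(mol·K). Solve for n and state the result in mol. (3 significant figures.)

0.00504 mol

From the ideal-gas law: n = PV/(RT).
P = 6.66 atm = 6.748×10^5 Pa; V = 2.39×10^-5 m³; T = 112 °C = 385.1 K; R = 8.314 J/(mol·K).
n = 0.005037 mol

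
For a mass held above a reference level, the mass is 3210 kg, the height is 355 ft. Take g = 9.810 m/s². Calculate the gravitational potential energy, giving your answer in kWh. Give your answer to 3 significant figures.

PE is given directly by: PE = mgh.
m = 3210 kg; h = 355 ft = 108.2 m; g = 9.810 m/s².
PE = 3.407×10^6 J
3.407×10^6 J × (1 kWh / 3.600×10^6 J) = 0.9465 kWh

0.946 kWh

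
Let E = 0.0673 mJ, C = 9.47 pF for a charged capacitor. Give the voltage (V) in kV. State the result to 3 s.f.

3.77 kV

Rearranging: V = √(2E/C).
E = 0.0673 mJ = 6.730×10^-5 J; C = 9.47 pF = 9.470×10^-12 F.
V = 3770 V  (the unit combination reduces to kg·m²/(A·s³) = V)
3770 V × (1 kV / 1000 V) = 3.770 kV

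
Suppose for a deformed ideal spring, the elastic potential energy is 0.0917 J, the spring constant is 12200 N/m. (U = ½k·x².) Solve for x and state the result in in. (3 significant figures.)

0.153 in

Rearranging U = ½k·x² for x: x = √(2U/k).
U = 0.0917 J; k = 12200 N/m.
x = 0.003877 m
0.003877 m × (1 in / 0.02540 m) = 0.1526 in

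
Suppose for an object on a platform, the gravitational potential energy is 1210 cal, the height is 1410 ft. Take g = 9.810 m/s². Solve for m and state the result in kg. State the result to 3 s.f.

Rearranging: m = PE/(g·h).
PE = 1210 cal = 5063 J; h = 1410 ft = 429.8 m; g = 9.810 m/s².
m = 1.201 kg

1.20 kg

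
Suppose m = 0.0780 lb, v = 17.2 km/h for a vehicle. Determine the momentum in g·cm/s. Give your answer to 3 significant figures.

p is given directly by: p = mv.
m = 0.0780 lb = 0.03538 kg; v = 17.2 km/h = 4.778 m/s.
p = 0.1690 kg·m/s
0.1690 kg·m/s × (1 g·cm/s / 1.000×10^-5 kg·m/s) = 16904 g·cm/s

16900 g·cm/s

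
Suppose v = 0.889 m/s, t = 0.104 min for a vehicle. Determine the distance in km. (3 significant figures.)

0.00555 km

Solving v = d/t for d: d = v·t.
v = 0.889 m/s; t = 0.104 min = 6.240 s.
d = 5.547 m
5.547 m × (1 km / 1000 m) = 0.005547 km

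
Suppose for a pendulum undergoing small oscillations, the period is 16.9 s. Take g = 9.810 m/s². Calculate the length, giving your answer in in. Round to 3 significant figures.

Rearranging: L = g·(T/2π)².
T = 16.9 s; g = 9.810 m/s².
L = 70.97 m
70.97 m × (1 in / 0.02540 m) = 2794 in

2790 in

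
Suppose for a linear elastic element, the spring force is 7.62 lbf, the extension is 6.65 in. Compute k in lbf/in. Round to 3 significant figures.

1.15 lbf/in

From Hooke's law: k = F/x.
F = 7.62 lbf = 33.90 N; x = 6.65 in = 0.1689 m.
k = 200.7 N/m
200.7 N/m × (1 lbf/in / 175.1 N/m) = 1.146 lbf/in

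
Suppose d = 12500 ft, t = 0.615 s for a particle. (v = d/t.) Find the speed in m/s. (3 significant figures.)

6200 m/s

v is given directly by: v = d/t.
d = 12500 ft = 3810 m; t = 0.615 s.
v = 6195 m/s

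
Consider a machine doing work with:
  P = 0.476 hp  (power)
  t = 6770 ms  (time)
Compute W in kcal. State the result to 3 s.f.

Rearranging: W = P·t.
P = 0.476 hp = 355.0 W; t = 6770 ms = 6.770 s.
W = 2403 J  (the unit combination reduces to kg·m²/s² = J)
2403 J × (1 kcal / 4184 J) = 0.5743 kcal

0.574 kcal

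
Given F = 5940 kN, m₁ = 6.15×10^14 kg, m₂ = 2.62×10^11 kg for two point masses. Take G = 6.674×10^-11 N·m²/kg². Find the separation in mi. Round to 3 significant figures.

From Newton's law of gravitation: r = √(G·m₁m₂/F).
F = 5940 kN = 5.940×10^6 N; m₁ = 6.15×10^14 kg; m₂ = 2.62×10^11 kg; G = 6.674×10^-11 N·m²/kg².
r = 42549 m
42549 m × (1 mi / 1609 m) = 26.44 mi

26.4 mi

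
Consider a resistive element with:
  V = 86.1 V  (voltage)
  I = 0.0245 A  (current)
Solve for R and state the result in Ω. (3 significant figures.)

3510 Ω

Rearranging V = I·R for R: R = V/I.
V = 86.1 V; I = 0.0245 A.
R = 3514 Ω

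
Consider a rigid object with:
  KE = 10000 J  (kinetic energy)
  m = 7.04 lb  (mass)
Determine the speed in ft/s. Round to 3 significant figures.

Rearranging: v = √(2·KE/m).
KE = 10000 J; m = 7.04 lb = 3.193 kg.
v = 79.14 m/s
79.14 m/s × (1 ft/s / 0.3048 m/s) = 259.6 ft/s

260 ft/s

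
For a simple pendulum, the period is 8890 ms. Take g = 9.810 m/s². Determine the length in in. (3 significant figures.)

Rearranging T = 2π√(L/g) for L: L = g·(T/2π)².
T = 8890 ms = 8.890 s; g = 9.810 m/s².
L = 19.64 m
19.64 m × (1 in / 0.02540 m) = 773.2 in

773 in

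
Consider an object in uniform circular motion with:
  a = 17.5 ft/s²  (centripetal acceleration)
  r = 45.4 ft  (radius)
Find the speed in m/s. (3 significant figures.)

8.59 m/s

Rearranging: v = √(a·r).
a = 17.5 ft/s² = 5.334 m/s²; r = 45.4 ft = 13.84 m.
v = 8.591 m/s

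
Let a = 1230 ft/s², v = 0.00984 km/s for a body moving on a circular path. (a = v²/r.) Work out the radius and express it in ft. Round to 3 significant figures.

0.847 ft

Rearranging a = v²/r for r: r = v²/a.
a = 1230 ft/s² = 374.9 m/s²; v = 0.00984 km/s = 9.840 m/s.
r = 0.2583 m
0.2583 m × (1 ft / 0.3048 m) = 0.8473 ft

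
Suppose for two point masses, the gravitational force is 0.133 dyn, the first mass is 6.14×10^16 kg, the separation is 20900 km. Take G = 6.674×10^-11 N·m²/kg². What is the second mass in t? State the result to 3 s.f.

Rearranging: m₂ = F·r²/(G·m₁).
F = 0.133 dyn = 1.330×10^-6 N; m₁ = 6.14×10^16 kg; r = 20900 km = 2.090×10^7 m; G = 6.674×10^-11 N·m²/kg².
m₂ = 141.8 kg
141.8 kg × (1 t / 1000 kg) = 0.1418 t

0.142 t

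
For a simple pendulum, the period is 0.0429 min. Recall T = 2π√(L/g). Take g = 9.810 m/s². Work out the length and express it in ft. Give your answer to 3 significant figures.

5.40 ft

Rearranging T = 2π√(L/g) for L: L = g·(T/2π)².
T = 0.0429 min = 2.574 s; g = 9.810 m/s².
L = 1.646 m
1.646 m × (1 ft / 0.3048 m) = 5.401 ft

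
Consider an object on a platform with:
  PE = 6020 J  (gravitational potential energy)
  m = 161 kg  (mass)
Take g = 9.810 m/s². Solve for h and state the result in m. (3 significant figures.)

3.81 m

Solving PE = m·g·h for h: h = PE/(m·g).
PE = 6020 J; m = 161 kg; g = 9.810 m/s².
h = 3.812 m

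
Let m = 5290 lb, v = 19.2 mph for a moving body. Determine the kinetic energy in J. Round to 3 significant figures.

88400 J

KE is given directly by: KE = ½mv².
m = 5290 lb = 2400 kg; v = 19.2 mph = 8.583 m/s.
KE = 88387 J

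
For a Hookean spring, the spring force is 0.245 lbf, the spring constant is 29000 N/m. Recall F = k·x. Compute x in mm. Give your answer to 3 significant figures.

0.0376 mm

Rearranging F = k·x for x: x = F/k.
F = 0.245 lbf = 1.090 N; k = 29000 N/m.
x = 3.758×10^-5 m
3.758×10^-5 m × (1 mm / 0.001000 m) = 0.03758 mm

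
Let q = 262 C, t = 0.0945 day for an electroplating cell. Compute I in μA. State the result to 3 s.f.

32100 μA

Rearranging q = I·t for I: I = q/t.
q = 262 C; t = 0.0945 day = 8165 s.
I = 0.03209 A
0.03209 A × (1 μA / 1.000×10^-6 A) = 32089 μA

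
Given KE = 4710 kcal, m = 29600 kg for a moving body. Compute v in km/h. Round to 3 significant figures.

131 km/h

Rearranging KE = ½mv² for v: v = √(2·KE/m).
KE = 4710 kcal = 1.971×10^7 J; m = 29600 kg.
v = 36.49 m/s
36.49 m/s × (1 km/h / 0.2778 m/s) = 131.4 km/h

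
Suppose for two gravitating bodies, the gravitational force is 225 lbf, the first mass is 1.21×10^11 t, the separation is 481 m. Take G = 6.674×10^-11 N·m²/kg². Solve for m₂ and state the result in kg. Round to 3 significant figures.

From Newton's law of gravitation: m₂ = F·r²/(G·m₁).
F = 225 lbf = 1001 N; m₁ = 1.21×10^11 t = 1.210×10^14 kg; r = 481 m; G = 6.674×10^-11 N·m²/kg².
m₂ = 28674 kg

28700 kg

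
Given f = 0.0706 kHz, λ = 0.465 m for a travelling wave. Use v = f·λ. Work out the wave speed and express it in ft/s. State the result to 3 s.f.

Directly: v = fλ.
f = 0.0706 kHz = 70.60 Hz; λ = 0.465 m.
v = 32.83 m/s
32.83 m/s × (1 ft/s / 0.3048 m/s) = 107.7 ft/s

108 ft/s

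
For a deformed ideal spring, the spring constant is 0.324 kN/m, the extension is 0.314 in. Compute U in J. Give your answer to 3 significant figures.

U is given directly by: U = ½kx².
k = 0.324 kN/m = 324.0 N/m; x = 0.314 in = 0.007976 m.
U = 0.01030 J

0.0103 J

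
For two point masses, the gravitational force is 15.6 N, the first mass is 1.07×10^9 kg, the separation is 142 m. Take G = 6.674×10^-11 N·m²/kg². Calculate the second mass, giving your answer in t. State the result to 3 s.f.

Rearranging F = G·m₁·m₂/r² for m₂: m₂ = F·r²/(G·m₁).
F = 15.6 N; m₁ = 1.07×10^9 kg; r = 142 m; G = 6.674×10^-11 N·m²/kg².
m₂ = 4.405×10^6 kg
4.405×10^6 kg × (1 t / 1000 kg) = 4405 t

4400 t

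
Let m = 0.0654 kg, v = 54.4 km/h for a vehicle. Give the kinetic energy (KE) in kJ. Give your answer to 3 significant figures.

0.00747 kJ

KE is given directly by: KE = ½mv².
m = 0.0654 kg; v = 54.4 km/h = 15.11 m/s.
KE = 7.467 J
7.467 J × (1 kJ / 1000 J) = 0.007467 kJ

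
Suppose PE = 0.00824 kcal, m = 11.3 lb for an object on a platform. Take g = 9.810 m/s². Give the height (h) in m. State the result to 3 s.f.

0.686 m

Solving PE = m·g·h for h: h = PE/(m·g).
PE = 0.00824 kcal = 34.48 J; m = 11.3 lb = 5.126 kg; g = 9.810 m/s².
h = 0.6857 m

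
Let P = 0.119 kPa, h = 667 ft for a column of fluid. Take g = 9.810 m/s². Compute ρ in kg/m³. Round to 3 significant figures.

0.0597 kg/m³

Solving P = ρ·g·h for ρ: ρ = P/(g·h).
P = 0.119 kPa = 119.0 Pa; h = 667 ft = 203.3 m; g = 9.810 m/s².
ρ = 0.05967 kg/m³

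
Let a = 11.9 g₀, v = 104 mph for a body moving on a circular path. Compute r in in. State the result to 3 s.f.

Solving a = v²/r for r: r = v²/a.
a = 11.9 g₀ = 116.7 m/s²; v = 104 mph = 46.49 m/s.
r = 18.52 m
18.52 m × (1 in / 0.02540 m) = 729.2 in

729 in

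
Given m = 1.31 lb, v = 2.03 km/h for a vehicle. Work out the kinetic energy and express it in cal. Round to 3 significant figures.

Directly: KE = ½mv².
m = 1.31 lb = 0.5942 kg; v = 2.03 km/h = 0.5639 m/s.
KE = 0.09447 J
0.09447 J × (1 cal / 4.184 J) = 0.02258 cal

0.0226 cal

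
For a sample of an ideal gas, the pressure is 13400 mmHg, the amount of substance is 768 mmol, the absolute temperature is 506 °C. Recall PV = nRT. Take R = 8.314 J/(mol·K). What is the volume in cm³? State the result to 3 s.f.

From the ideal-gas law: V = nRT/P.
P = 13400 mmHg = 1.787×10^6 Pa; n = 768 mmol = 0.7680 mol; T = 506 °C = 779.1 K; R = 8.314 J/(mol·K).
V = 0.002785 m³
0.002785 m³ × (1 cm³ / 1.000×10^-6 m³) = 2785 cm³

2780 cm³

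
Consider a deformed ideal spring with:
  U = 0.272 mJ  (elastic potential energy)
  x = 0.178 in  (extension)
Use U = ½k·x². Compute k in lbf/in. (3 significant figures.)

Solving U = ½k·x² for k: k = 2U/x².
U = 0.272 mJ = 2.720×10^-4 J; x = 0.178 in = 0.004521 m.
k = 26.61 N/m
26.61 N/m × (1 lbf/in / 175.1 N/m) = 0.1520 lbf/in

0.152 lbf/in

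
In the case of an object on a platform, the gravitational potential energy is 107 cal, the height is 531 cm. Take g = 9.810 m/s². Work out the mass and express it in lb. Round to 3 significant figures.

18.9 lb

Rearranging PE = m·g·h for m: m = PE/(g·h).
PE = 107 cal = 447.7 J; h = 531 cm = 5.310 m; g = 9.810 m/s².
m = 8.594 kg
8.594 kg × (1 lb / 0.4536 kg) = 18.95 lb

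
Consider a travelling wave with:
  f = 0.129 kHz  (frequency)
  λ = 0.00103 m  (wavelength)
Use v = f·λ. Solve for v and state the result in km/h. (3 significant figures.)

0.478 km/h

v is given directly by: v = fλ.
f = 0.129 kHz = 129.0 Hz; λ = 0.00103 m.
v = 0.1329 m/s
0.1329 m/s × (1 km/h / 0.2778 m/s) = 0.4783 km/h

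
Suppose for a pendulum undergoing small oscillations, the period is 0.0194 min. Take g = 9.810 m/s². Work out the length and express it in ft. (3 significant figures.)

Rearranging T = 2π√(L/g) for L: L = g·(T/2π)².
T = 0.0194 min = 1.164 s; g = 9.810 m/s².
L = 0.3367 m
0.3367 m × (1 ft / 0.3048 m) = 1.105 ft

1.10 ft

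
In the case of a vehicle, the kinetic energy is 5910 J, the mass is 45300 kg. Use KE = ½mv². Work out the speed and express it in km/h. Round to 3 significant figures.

Rearranging KE = ½mv² for v: v = √(2·KE/m).
KE = 5910 J; m = 45300 kg.
v = 0.5108 m/s
0.5108 m/s × (1 km/h / 0.2778 m/s) = 1.839 km/h

1.84 km/h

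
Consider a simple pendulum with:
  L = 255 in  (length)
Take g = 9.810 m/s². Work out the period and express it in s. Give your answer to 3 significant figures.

5.11 s

Directly: T = 2π√(L/g).
L = 255 in = 6.477 m; g = 9.810 m/s².
T = 5.105 s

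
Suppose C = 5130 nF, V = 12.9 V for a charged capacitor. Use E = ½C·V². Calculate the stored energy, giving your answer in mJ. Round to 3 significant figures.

Directly: E = ½CV².
C = 5130 nF = 5.130×10^-6 F; V = 12.9 V.
E = 4.268×10^-4 J
4.268×10^-4 J × (1 mJ / 0.001000 J) = 0.4268 mJ

0.427 mJ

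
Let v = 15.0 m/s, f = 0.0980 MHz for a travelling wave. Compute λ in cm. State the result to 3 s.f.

Rearranging: λ = v/f.
v = 15.0 m/s; f = 0.0980 MHz = 98000 Hz.
λ = 1.531×10^-4 m
1.531×10^-4 m × (1 cm / 0.01000 m) = 0.01531 cm

0.0153 cm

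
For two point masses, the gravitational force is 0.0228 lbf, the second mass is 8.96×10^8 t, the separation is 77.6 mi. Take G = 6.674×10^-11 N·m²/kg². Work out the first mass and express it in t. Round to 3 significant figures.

From Newton's law of gravitation: m₁ = F·r²/(G·m₂).
F = 0.0228 lbf = 0.1014 N; m₂ = 8.96×10^8 t = 8.960×10^11 kg; r = 77.6 mi = 1.249×10^5 m; G = 6.674×10^-11 N·m²/kg².
m₁ = 2.645×10^7 kg
2.645×10^7 kg × (1 t / 1000 kg) = 26451 t

26500 t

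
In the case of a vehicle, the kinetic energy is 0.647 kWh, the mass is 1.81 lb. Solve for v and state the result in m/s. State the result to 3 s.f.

Solving KE = ½mv² for v: v = √(2·KE/m).
KE = 0.647 kWh = 2.329×10^6 J; m = 1.81 lb = 0.8210 kg.
v = 2382 m/s

2380 m/s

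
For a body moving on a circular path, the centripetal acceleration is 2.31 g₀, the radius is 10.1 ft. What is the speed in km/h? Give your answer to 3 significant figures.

Rearranging: v = √(a·r).
a = 2.31 g₀ = 22.65 m/s²; r = 10.1 ft = 3.078 m.
v = 8.351 m/s
8.351 m/s × (1 km/h / 0.2778 m/s) = 30.06 km/h

30.1 km/h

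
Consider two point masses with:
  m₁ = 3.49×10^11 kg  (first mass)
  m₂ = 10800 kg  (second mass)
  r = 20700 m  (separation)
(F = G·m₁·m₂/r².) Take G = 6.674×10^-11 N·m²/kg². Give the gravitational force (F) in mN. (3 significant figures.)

0.587 mN

From Newton's law of gravitation: F = Gm₁m₂/r².
m₁ = 3.49×10^11 kg; m₂ = 10800 kg; r = 20700 m; G = 6.674×10^-11 N·m²/kg².
F = 5.871×10^-4 N
5.871×10^-4 N × (1 mN / 0.001000 N) = 0.5871 mN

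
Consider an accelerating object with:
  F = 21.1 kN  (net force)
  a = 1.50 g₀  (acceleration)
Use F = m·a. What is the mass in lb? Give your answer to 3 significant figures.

From Newton's second law: m = F/a.
F = 21.1 kN = 21100 N; a = 1.50 g₀ = 14.71 m/s².
m = 1434 kg
1434 kg × (1 lb / 0.4536 kg) = 3162 lb

3160 lb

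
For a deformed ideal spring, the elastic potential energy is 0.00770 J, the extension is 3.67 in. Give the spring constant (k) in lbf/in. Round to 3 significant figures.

0.0101 lbf/in

Solving U = ½k·x² for k: k = 2U/x².
U = 0.00770 J; x = 3.67 in = 0.09322 m.
k = 1.772 N/m
1.772 N/m × (1 lbf/in / 175.1 N/m) = 0.01012 lbf/in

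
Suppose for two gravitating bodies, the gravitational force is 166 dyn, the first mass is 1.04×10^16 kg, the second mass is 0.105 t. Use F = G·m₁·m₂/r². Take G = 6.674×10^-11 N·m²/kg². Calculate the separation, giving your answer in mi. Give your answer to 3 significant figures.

130 mi

Rearranging: r = √(G·m₁m₂/F).
F = 166 dyn = 0.001660 N; m₁ = 1.04×10^16 kg; m₂ = 0.105 t = 105.0 kg; G = 6.674×10^-11 N·m²/kg².
r = 2.095×10^5 m
2.095×10^5 m × (1 mi / 1609 m) = 130.2 mi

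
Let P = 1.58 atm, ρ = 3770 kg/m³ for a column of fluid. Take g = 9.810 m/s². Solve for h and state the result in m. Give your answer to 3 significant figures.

Rearranging P = ρ·g·h for h: h = P/(ρ·g).
P = 1.58 atm = 1.601×10^5 Pa; ρ = 3770 kg/m³; g = 9.810 m/s².
h = 4.329 m

4.33 m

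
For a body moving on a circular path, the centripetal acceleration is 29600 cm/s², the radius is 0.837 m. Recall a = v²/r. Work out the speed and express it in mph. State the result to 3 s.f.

Rearranging a = v²/r for v: v = √(a·r).
a = 29600 cm/s² = 296.0 m/s²; r = 0.837 m.
v = 15.74 m/s
15.74 m/s × (1 mph / 0.4470 m/s) = 35.21 mph

35.2 mph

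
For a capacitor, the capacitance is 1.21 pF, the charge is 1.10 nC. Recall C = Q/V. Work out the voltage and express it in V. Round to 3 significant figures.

909 V

Rearranging: V = Q/C.
C = 1.21 pF = 1.210×10^-12 F; Q = 1.10 nC = 1.100×10^-9 C.
V = 909.1 V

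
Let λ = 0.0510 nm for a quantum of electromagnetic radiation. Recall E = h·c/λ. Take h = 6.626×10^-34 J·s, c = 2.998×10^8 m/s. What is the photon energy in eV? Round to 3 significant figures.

24300 eV

E is given directly by: E = hc/λ.
λ = 0.0510 nm = 5.100×10^-11 m; h = 6.626×10^-34 J·s; c = 2.998×10^8 m/s.
E = 3.895×10^-15 J
3.895×10^-15 J × (1 eV / 1.602×10^-19 J) = 24311 eV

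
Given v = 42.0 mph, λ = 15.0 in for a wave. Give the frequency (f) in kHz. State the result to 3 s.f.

Rearranging: f = v/λ.
v = 42.0 mph = 18.78 m/s; λ = 15.0 in = 0.3810 m.
f = 49.28 Hz
49.28 Hz × (1 kHz / 1000 Hz) = 0.04928 kHz

0.0493 kHz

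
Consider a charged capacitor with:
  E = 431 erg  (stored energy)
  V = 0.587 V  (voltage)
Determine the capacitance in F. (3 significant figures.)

Solving E = ½C·V² for C: C = 2E/V².
E = 431 erg = 4.310×10^-5 J; V = 0.587 V.
C = 2.502×10^-4 F

2.50×10^-4 F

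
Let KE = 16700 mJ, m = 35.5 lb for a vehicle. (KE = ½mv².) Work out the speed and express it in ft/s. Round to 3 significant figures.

Solving KE = ½mv² for v: v = √(2·KE/m).
KE = 16700 mJ = 16.70 J; m = 35.5 lb = 16.10 kg.
v = 1.440 m/s
1.440 m/s × (1 ft/s / 0.3048 m/s) = 4.725 ft/s

4.73 ft/s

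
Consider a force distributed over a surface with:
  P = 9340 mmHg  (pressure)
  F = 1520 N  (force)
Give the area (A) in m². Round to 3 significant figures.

0.00122 m²

Solving P = F/A for A: A = F/P.
P = 9340 mmHg = 1.245×10^6 Pa; F = 1520 N.
A = 0.001221 m²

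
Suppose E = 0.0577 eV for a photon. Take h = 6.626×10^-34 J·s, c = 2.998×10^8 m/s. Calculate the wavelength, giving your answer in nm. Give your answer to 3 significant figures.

Rearranging: λ = hc/E.
E = 0.0577 eV = 9.245×10^-21 J; h = 6.626×10^-34 J·s; c = 2.998×10^8 m/s.
λ = 2.149×10^-5 m
2.149×10^-5 m × (1 nm / 1.000×10^-9 m) = 21488 nm

21500 nm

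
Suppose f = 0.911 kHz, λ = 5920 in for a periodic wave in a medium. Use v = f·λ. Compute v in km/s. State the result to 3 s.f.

137 km/s

v is given directly by: v = fλ.
f = 0.911 kHz = 911.0 Hz; λ = 5920 in = 150.4 m.
v = 1.370×10^5 m/s
1.370×10^5 m/s × (1 km/s / 1000 m/s) = 137.0 km/s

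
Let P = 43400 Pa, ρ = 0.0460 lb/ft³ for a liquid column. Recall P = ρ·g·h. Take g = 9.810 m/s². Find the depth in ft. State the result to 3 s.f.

Rearranging P = ρ·g·h for h: h = P/(ρ·g).
P = 43400 Pa; ρ = 0.0460 lb/ft³ = 0.7368 kg/m³; g = 9.810 m/s².
h = 6004 m
6004 m × (1 ft / 0.3048 m) = 19698 ft

19700 ft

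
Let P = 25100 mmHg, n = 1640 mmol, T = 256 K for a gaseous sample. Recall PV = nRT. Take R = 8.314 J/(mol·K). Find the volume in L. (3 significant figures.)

1.04 L

Rearranging: V = nRT/P.
P = 25100 mmHg = 3.346×10^6 Pa; n = 1640 mmol = 1.640 mol; T = 256 K; R = 8.314 J/(mol·K).
V = 0.001043 m³
0.001043 m³ × (1 L / 0.001000 m³) = 1.043 L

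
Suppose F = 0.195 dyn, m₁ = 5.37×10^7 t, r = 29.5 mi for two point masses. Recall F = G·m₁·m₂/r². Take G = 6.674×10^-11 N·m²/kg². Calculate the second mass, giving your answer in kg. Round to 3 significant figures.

1230 kg

Solving F = G·m₁·m₂/r² for m₂: m₂ = F·r²/(G·m₁).
F = 0.195 dyn = 1.950×10^-6 N; m₁ = 5.37×10^7 t = 5.370×10^10 kg; r = 29.5 mi = 47476 m; G = 6.674×10^-11 N·m²/kg².
m₂ = 1226 kg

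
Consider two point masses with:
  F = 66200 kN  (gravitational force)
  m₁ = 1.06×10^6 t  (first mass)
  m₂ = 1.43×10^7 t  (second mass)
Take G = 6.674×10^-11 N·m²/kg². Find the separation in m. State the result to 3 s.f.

3.91 m

Rearranging: r = √(G·m₁m₂/F).
F = 66200 kN = 6.620×10^7 N; m₁ = 1.06×10^6 t = 1.060×10^9 kg; m₂ = 1.43×10^7 t = 1.430×10^10 kg; G = 6.674×10^-11 N·m²/kg².
r = 3.909 m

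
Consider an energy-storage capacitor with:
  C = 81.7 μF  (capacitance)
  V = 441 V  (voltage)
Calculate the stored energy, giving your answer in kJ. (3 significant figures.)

0.00794 kJ

E is given directly by: E = ½CV².
C = 81.7 μF = 8.170×10^-5 F; V = 441 V.
E = 7.945 J  (the unit combination reduces to kg·m²/s² = J)
7.945 J × (1 kJ / 1000 J) = 0.007945 kJ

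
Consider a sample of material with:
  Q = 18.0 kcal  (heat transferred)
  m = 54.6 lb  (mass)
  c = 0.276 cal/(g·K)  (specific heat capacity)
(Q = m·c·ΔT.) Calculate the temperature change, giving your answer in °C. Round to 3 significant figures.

2.63 °C

Solving Q = m·c·ΔT for ΔT: ΔT = Q/(m·c).
Q = 18.0 kcal = 75312 J; m = 54.6 lb = 24.77 kg; c = 0.276 cal/(g·K) = 1155 J/(kg·K).
ΔT = 2.633 K
Since 1 °C = 1 K, 2.633 °C.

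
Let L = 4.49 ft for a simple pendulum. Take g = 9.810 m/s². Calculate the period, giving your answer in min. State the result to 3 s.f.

0.0391 min

Directly: T = 2π√(L/g).
L = 4.49 ft = 1.369 m; g = 9.810 m/s².
T = 2.347 s
2.347 s × (1 min / 60.00 s) = 0.03911 min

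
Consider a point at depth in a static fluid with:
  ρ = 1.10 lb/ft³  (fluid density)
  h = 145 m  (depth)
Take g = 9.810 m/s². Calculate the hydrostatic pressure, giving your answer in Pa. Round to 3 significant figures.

25100 Pa

P is given directly by: P = ρgh.
ρ = 1.10 lb/ft³ = 17.62 kg/m³; h = 145 m; g = 9.810 m/s².
P = 25064 Pa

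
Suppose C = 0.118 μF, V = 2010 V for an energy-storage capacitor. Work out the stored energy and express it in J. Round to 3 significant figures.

0.238 J

Directly: E = ½CV².
C = 0.118 μF = 1.180×10^-7 F; V = 2010 V.
E = 0.2384 J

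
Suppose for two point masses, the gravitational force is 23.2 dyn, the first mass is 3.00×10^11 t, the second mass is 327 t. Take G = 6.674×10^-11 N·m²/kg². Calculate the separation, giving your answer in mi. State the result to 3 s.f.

3300 mi

Solving F = G·m₁·m₂/r² for r: r = √(G·m₁m₂/F).
F = 23.2 dyn = 2.320×10^-4 N; m₁ = 3.00×10^11 t = 3.000×10^14 kg; m₂ = 327 t = 3.270×10^5 kg; G = 6.674×10^-11 N·m²/kg².
r = 5.312×10^6 m
5.312×10^6 m × (1 mi / 1609 m) = 3301 mi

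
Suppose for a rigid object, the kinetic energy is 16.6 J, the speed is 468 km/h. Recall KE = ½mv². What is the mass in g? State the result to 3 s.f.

1.96 g

Solving KE = ½mv² for m: m = 2·KE/v².
KE = 16.6 J; v = 468 km/h = 130.0 m/s.
m = 0.001964 kg
0.001964 kg × (1 g / 0.001000 kg) = 1.964 g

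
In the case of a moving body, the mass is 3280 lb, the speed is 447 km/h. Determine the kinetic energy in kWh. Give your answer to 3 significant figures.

3.19 kWh

Directly: KE = ½mv².
m = 3280 lb = 1488 kg; v = 447 km/h = 124.2 m/s.
KE = 1.147×10^7 J
1.147×10^7 J × (1 kWh / 3.600×10^6 J) = 3.186 kWh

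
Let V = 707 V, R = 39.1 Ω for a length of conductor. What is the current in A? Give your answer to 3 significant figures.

From Ohm's law: I = V/R.
V = 707 V; R = 39.1 Ω.
I = 18.08 A

18.1 A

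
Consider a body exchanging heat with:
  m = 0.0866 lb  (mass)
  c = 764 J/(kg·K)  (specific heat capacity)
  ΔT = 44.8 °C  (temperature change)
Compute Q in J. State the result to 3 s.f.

1340 J

Directly: Q = mcΔT.
m = 0.0866 lb = 0.03928 kg; c = 764 J/(kg·K); ΔT = 44.8 °C = 44.80 K.
Q = 1344 J  (the unit combination reduces to kg·m²/s² = J)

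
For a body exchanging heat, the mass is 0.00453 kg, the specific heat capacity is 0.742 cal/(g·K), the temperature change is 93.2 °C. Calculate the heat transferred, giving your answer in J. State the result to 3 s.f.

1310 J

Directly: Q = mcΔT.
m = 0.00453 kg; c = 0.742 cal/(g·K) = 3105 J/(kg·K); ΔT = 93.2 °C = 93.20 K.
Q = 1311 J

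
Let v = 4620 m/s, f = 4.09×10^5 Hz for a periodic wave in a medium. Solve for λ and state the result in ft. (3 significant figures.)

Rearranging: λ = v/f.
v = 4620 m/s; f = 4.09×10^5 Hz.
λ = 0.01130 m
0.01130 m × (1 ft / 0.3048 m) = 0.03706 ft

0.0371 ft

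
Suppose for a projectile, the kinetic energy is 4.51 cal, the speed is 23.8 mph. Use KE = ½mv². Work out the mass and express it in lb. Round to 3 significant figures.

Rearranging: m = 2·KE/v².
KE = 4.51 cal = 18.87 J; v = 23.8 mph = 10.64 m/s.
m = 0.3334 kg
0.3334 kg × (1 lb / 0.4536 kg) = 0.7350 lb

0.735 lb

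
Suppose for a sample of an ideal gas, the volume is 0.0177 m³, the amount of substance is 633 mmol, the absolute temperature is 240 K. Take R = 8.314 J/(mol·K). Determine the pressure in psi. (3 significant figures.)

10.3 psi

Directly: P = nRT/V.
V = 0.0177 m³; n = 633 mmol = 0.6330 mol; T = 240 K; R = 8.314 J/(mol·K).
P = 71359 Pa
71359 Pa × (1 psi / 6895 Pa) = 10.35 psi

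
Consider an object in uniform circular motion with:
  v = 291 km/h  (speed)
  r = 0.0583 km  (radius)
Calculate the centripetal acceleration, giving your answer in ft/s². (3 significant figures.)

368 ft/s²

Directly: a = v²/r.
v = 291 km/h = 80.83 m/s; r = 0.0583 km = 58.30 m.
a = 112.1 m/s²
112.1 m/s² × (1 ft/s² / 0.3048 m/s²) = 367.7 ft/s²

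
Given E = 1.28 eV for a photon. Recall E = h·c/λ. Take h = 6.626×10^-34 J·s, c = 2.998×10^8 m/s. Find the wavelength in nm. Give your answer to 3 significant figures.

Rearranging: λ = hc/E.
E = 1.28 eV = 2.051×10^-19 J; h = 6.626×10^-34 J·s; c = 2.998×10^8 m/s.
λ = 9.686×10^-7 m
9.686×10^-7 m × (1 nm / 1.000×10^-9 m) = 968.6 nm

969 nm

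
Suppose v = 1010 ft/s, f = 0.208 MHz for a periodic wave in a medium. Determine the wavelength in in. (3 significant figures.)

Rearranging v = f·λ for λ: λ = v/f.
v = 1010 ft/s = 307.8 m/s; f = 0.208 MHz = 2.080×10^5 Hz.
λ = 0.001480 m
0.001480 m × (1 in / 0.02540 m) = 0.05827 in

0.0583 in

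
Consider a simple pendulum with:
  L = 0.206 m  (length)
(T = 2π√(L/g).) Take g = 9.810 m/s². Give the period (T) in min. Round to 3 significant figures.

0.0152 min

Directly: T = 2π√(L/g).
L = 0.206 m; g = 9.810 m/s².
T = 0.9105 s
0.9105 s × (1 min / 60.00 s) = 0.01517 min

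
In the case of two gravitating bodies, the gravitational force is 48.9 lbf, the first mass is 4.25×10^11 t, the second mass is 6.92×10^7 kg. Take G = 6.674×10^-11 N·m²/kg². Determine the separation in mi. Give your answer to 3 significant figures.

59.0 mi

From Newton's law of gravitation: r = √(G·m₁m₂/F).
F = 48.9 lbf = 217.5 N; m₁ = 4.25×10^11 t = 4.250×10^14 kg; m₂ = 6.92×10^7 kg; G = 6.674×10^-11 N·m²/kg².
r = 94993 m
94993 m × (1 mi / 1609 m) = 59.03 mi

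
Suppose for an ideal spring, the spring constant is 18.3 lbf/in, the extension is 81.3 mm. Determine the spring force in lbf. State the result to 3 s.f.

58.6 lbf

From Hooke's law: F = kx.
k = 18.3 lbf/in = 3205 N/m; x = 81.3 mm = 0.08130 m.
F = 260.6 N
260.6 N × (1 lbf / 4.448 N) = 58.57 lbf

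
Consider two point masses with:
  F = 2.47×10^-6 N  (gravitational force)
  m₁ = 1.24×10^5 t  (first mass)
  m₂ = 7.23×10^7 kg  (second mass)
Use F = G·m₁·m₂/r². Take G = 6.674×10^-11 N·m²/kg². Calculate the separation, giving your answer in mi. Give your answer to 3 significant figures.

306 mi

Rearranging: r = √(G·m₁m₂/F).
F = 2.47×10^-6 N; m₁ = 1.24×10^5 t = 1.240×10^8 kg; m₂ = 7.23×10^7 kg; G = 6.674×10^-11 N·m²/kg².
r = 4.922×10^5 m
4.922×10^5 m × (1 mi / 1609 m) = 305.8 mi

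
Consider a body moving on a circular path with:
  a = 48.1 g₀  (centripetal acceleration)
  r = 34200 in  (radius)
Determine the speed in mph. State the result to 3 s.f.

Rearranging a = v²/r for v: v = √(a·r).
a = 48.1 g₀ = 471.7 m/s²; r = 34200 in = 868.7 m.
v = 640.1 m/s
640.1 m/s × (1 mph / 0.4470 m/s) = 1432 mph

1430 mph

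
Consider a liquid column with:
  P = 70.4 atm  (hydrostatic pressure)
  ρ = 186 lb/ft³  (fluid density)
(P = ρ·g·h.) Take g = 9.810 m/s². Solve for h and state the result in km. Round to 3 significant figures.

Rearranging P = ρ·g·h for h: h = P/(ρ·g).
P = 70.4 atm = 7.133×10^6 Pa; ρ = 186 lb/ft³ = 2979 kg/m³; g = 9.810 m/s².
h = 244.1 m
244.1 m × (1 km / 1000 m) = 0.2441 km

0.244 km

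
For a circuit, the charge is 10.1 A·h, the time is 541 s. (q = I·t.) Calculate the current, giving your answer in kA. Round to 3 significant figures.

0.0672 kA

Rearranging: I = q/t.
q = 10.1 A·h = 36360 C; t = 541 s.
I = 67.21 A
67.21 A × (1 kA / 1000 A) = 0.06721 kA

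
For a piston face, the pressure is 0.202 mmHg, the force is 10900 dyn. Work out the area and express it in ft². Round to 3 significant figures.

Rearranging P = F/A for A: A = F/P.
P = 0.202 mmHg = 26.93 Pa; F = 10900 dyn = 0.1090 N.
A = 0.004047 m²
0.004047 m² × (1 ft² / 0.09290 m²) = 0.04357 ft²

0.0436 ft²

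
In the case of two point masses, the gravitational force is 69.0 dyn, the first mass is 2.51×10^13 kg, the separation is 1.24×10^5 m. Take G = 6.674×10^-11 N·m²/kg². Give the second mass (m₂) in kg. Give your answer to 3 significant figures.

From Newton's law of gravitation: m₂ = F·r²/(G·m₁).
F = 69.0 dyn = 6.900×10^-4 N; m₁ = 2.51×10^13 kg; r = 1.24×10^5 m; G = 6.674×10^-11 N·m²/kg².
m₂ = 6333 kg

6330 kg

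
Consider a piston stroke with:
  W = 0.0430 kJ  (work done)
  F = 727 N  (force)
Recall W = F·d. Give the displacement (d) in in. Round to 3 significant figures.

2.33 in

Rearranging W = F·d for d: d = W/F.
W = 0.0430 kJ = 43.00 J; F = 727 N.
d = 0.05915 m
0.05915 m × (1 in / 0.02540 m) = 2.329 in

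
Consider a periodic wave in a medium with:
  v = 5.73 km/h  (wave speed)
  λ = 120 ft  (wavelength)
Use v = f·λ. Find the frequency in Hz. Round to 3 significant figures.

Rearranging v = f·λ for f: f = v/λ.
v = 5.73 km/h = 1.592 m/s; λ = 120 ft = 36.58 m.
f = 0.04352 Hz

0.0435 Hz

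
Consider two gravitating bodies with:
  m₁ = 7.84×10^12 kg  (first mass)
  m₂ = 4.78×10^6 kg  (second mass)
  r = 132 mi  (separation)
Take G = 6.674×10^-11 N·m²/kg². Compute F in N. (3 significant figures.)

Directly: F = Gm₁m₂/r².
m₁ = 7.84×10^12 kg; m₂ = 4.78×10^6 kg; r = 132 mi = 2.124×10^5 m; G = 6.674×10^-11 N·m²/kg².
F = 0.05542 N

0.0554 N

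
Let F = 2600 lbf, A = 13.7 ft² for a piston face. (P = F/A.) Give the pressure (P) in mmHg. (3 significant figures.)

68.2 mmHg

P is given directly by: P = F/A.
F = 2600 lbf = 11565 N; A = 13.7 ft² = 1.273 m².
P = 9087 Pa
9087 Pa × (1 mmHg / 133.3 Pa) = 68.16 mmHg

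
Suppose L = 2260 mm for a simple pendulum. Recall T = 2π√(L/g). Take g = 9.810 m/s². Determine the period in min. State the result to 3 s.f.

T is given directly by: T = 2π√(L/g).
L = 2260 mm = 2.260 m; g = 9.810 m/s².
T = 3.016 s
3.016 s × (1 min / 60.00 s) = 0.05026 min

0.0503 min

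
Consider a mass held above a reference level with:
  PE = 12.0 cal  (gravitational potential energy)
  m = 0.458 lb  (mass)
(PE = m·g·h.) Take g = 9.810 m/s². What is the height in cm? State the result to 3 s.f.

2460 cm

Rearranging: h = PE/(m·g).
PE = 12.0 cal = 50.21 J; m = 0.458 lb = 0.2077 kg; g = 9.810 m/s².
h = 24.64 m
24.64 m × (1 cm / 0.01000 m) = 2464 cm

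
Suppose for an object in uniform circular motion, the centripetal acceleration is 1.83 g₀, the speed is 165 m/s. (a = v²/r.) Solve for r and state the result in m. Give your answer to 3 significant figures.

1520 m

Rearranging: r = v²/a.
a = 1.83 g₀ = 17.95 m/s²; v = 165 m/s.
r = 1517 m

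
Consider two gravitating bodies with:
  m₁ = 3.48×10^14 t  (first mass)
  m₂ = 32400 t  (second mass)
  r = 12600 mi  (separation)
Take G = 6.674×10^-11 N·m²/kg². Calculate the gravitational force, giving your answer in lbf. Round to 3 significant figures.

Directly: F = Gm₁m₂/r².
m₁ = 3.48×10^14 t = 3.480×10^17 kg; m₂ = 32400 t = 3.240×10^7 kg; r = 12600 mi = 2.028×10^7 m; G = 6.674×10^-11 N·m²/kg².
F = 1.830 N  (the unit combination reduces to kg·m/s² = N)
1.830 N × (1 lbf / 4.448 N) = 0.4114 lbf

0.411 lbf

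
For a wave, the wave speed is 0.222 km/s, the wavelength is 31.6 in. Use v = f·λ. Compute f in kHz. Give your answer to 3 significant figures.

Solving v = f·λ for f: f = v/λ.
v = 0.222 km/s = 222.0 m/s; λ = 31.6 in = 0.8026 m.
f = 276.6 Hz
276.6 Hz × (1 kHz / 1000 Hz) = 0.2766 kHz

0.277 kHz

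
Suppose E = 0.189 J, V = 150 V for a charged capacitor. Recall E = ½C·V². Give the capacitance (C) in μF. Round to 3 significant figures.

Solving E = ½C·V² for C: C = 2E/V².
E = 0.189 J; V = 150 V.
C = 1.680×10^-5 F
1.680×10^-5 F × (1 μF / 1.000×10^-6 F) = 16.80 μF

16.8 μF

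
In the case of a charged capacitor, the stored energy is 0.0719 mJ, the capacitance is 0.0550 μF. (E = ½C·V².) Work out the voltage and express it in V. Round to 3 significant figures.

51.1 V

Rearranging: V = √(2E/C).
E = 0.0719 mJ = 7.190×10^-5 J; C = 0.0550 μF = 5.500×10^-8 F.
V = 51.13 V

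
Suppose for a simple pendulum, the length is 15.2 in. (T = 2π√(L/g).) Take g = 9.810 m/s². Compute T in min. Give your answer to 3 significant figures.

T is given directly by: T = 2π√(L/g).
L = 15.2 in = 0.3861 m; g = 9.810 m/s².
T = 1.246 s
1.246 s × (1 min / 60.00 s) = 0.02077 min

0.0208 min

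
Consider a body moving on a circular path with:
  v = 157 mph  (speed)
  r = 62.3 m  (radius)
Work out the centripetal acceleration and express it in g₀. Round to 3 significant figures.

a is given directly by: a = v²/r.
v = 157 mph = 70.19 m/s; r = 62.3 m.
a = 79.07 m/s²
79.07 m/s² × (1 g₀ / 9.807 m/s²) = 8.063 g₀

8.06 g₀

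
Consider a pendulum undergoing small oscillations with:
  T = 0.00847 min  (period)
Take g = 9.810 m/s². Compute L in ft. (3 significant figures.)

Rearranging: L = g·(T/2π)².
T = 0.00847 min = 0.5082 s; g = 9.810 m/s².
L = 0.06418 m
0.06418 m × (1 ft / 0.3048 m) = 0.2106 ft

0.211 ft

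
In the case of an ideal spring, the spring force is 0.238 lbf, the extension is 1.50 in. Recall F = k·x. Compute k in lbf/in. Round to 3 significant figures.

0.159 lbf/in

Rearranging: k = F/x.
F = 0.238 lbf = 1.059 N; x = 1.50 in = 0.03810 m.
k = 27.79 N/m
27.79 N/m × (1 lbf/in / 175.1 N/m) = 0.1587 lbf/in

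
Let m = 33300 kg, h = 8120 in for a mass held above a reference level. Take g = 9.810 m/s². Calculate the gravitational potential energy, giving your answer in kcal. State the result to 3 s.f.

Directly: PE = mgh.
m = 33300 kg; h = 8120 in = 206.2 m; g = 9.810 m/s².
PE = 6.738×10^7 J  (the unit combination reduces to kg·m²/s² = J)
6.738×10^7 J × (1 kcal / 4184 J) = 16103 kcal

16100 kcal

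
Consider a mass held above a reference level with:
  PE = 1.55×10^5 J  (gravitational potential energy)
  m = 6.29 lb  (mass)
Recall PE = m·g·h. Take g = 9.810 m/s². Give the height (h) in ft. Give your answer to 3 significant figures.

18200 ft

Rearranging: h = PE/(m·g).
PE = 1.55×10^5 J; m = 6.29 lb = 2.853 kg; g = 9.810 m/s².
h = 5538 m
5538 m × (1 ft / 0.3048 m) = 18169 ft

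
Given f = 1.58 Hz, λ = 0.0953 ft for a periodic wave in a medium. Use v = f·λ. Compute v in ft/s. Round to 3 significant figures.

v is given directly by: v = fλ.
f = 1.58 Hz; λ = 0.0953 ft = 0.02905 m.
v = 0.04589 m/s
0.04589 m/s × (1 ft/s / 0.3048 m/s) = 0.1506 ft/s

0.151 ft/s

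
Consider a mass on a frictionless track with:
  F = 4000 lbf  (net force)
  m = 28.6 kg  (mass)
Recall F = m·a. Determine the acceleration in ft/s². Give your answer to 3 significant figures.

2040 ft/s²

Rearranging F = m·a for a: a = F/m.
F = 4000 lbf = 17793 N; m = 28.6 kg.
a = 622.1 m/s²
622.1 m/s² × (1 ft/s² / 0.3048 m/s²) = 2041 ft/s²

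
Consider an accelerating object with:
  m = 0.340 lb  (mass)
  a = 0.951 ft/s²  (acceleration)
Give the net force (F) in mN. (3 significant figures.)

44.7 mN

F is given directly by: F = m·a.
m = 0.340 lb = 0.1542 kg; a = 0.951 ft/s² = 0.2899 m/s².
F = 0.04470 N
0.04470 N × (1 mN / 0.001000 N) = 44.70 mN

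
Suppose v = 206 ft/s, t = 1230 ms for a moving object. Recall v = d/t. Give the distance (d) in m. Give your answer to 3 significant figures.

Rearranging v = d/t for d: d = v·t.
v = 206 ft/s = 62.79 m/s; t = 1230 ms = 1.230 s.
d = 77.23 m

77.2 m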